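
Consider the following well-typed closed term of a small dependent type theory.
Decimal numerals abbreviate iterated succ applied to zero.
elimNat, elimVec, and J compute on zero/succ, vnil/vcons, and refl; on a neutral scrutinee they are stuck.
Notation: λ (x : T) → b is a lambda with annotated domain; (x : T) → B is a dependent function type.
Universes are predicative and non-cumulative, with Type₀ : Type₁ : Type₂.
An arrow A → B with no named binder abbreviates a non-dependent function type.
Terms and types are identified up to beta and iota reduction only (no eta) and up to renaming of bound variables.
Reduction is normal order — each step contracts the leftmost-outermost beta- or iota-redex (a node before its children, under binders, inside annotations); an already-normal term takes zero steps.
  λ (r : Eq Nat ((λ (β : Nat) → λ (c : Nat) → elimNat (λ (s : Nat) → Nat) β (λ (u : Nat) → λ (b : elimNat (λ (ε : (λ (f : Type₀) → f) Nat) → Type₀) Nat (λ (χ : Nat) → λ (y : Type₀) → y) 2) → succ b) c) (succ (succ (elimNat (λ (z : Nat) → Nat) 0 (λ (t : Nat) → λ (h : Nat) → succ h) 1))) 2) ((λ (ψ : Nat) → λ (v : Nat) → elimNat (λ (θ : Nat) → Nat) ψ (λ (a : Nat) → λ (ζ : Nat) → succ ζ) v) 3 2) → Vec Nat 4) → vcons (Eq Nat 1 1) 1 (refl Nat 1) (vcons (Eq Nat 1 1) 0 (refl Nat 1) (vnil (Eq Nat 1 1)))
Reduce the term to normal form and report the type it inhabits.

reduced normal form:
  λ (r : Eq Nat 5 5 → Vec Nat 4) → vcons (Eq Nat 1 1) 1 (refl Nat 1) (vcons (Eq Nat 1 1) 0 (refl Nat 1) (vnil (Eq Nat 1 1)))
inferred type:
  (Eq Nat 5 5 → Vec Nat 4) → Vec (Eq Nat 1 1) 2


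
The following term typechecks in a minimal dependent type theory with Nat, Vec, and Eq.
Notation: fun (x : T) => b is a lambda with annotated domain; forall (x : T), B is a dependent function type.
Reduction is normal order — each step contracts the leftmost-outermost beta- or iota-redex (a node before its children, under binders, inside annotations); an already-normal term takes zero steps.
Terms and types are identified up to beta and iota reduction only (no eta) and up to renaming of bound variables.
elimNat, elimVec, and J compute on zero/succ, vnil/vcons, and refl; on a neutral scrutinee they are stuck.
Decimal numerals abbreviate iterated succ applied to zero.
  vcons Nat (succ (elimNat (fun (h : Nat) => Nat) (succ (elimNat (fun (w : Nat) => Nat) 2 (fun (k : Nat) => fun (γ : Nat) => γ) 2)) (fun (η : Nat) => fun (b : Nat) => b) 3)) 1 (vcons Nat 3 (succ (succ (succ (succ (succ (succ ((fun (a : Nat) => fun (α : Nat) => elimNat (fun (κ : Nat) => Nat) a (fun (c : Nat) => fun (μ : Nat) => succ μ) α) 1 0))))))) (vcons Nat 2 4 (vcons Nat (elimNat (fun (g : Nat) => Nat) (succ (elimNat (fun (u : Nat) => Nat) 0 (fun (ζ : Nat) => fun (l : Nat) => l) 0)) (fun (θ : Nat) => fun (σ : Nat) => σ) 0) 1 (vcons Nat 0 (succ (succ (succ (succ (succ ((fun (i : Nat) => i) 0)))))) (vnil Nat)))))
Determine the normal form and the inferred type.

normal form:
  vcons Nat 4 1 (vcons Nat 3 7 (vcons Nat 2 4 (vcons Nat 1 1 (vcons Nat 0 5 (vnil Nat)))))
type:
  Vec Nat 5
observation: normalization takes exactly 23 steps under the normal-order strategy.


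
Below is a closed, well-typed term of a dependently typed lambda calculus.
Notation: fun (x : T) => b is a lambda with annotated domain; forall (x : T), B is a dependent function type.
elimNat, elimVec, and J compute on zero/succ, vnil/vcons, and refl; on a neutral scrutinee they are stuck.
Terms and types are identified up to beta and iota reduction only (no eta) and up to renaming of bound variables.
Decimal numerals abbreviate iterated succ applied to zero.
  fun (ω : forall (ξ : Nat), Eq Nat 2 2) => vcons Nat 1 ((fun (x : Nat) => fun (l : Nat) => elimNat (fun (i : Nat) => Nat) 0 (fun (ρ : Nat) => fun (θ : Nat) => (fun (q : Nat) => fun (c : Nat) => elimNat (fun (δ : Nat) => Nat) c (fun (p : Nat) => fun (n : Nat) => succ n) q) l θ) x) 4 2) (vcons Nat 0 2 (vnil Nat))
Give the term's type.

type:
  forall (ω : forall (ξ : Nat), Eq Nat 2 2), Vec Nat 2


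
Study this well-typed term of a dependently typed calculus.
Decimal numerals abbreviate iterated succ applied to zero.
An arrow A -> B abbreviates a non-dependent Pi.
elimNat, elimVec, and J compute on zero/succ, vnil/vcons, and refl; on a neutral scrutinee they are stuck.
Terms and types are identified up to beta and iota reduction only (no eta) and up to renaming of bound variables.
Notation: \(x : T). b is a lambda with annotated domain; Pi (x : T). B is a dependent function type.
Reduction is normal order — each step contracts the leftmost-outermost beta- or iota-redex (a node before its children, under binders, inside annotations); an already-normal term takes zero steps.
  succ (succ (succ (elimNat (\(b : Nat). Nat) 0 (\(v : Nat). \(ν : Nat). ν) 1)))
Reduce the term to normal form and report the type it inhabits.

reduced normal form:
  3
the term's type:
  Nat


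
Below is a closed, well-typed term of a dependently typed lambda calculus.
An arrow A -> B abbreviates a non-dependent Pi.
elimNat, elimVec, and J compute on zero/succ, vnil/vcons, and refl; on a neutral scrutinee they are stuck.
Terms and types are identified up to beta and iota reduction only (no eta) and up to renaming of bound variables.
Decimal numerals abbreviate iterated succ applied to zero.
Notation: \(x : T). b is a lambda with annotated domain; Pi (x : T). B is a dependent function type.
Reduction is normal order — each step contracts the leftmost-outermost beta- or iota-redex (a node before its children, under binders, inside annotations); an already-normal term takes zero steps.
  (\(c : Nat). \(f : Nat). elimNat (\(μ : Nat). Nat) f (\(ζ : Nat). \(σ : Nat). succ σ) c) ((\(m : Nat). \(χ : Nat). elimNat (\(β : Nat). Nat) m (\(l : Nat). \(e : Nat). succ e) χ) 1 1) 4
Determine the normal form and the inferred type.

reduced normal form:
  6
inferred type:
  Nat


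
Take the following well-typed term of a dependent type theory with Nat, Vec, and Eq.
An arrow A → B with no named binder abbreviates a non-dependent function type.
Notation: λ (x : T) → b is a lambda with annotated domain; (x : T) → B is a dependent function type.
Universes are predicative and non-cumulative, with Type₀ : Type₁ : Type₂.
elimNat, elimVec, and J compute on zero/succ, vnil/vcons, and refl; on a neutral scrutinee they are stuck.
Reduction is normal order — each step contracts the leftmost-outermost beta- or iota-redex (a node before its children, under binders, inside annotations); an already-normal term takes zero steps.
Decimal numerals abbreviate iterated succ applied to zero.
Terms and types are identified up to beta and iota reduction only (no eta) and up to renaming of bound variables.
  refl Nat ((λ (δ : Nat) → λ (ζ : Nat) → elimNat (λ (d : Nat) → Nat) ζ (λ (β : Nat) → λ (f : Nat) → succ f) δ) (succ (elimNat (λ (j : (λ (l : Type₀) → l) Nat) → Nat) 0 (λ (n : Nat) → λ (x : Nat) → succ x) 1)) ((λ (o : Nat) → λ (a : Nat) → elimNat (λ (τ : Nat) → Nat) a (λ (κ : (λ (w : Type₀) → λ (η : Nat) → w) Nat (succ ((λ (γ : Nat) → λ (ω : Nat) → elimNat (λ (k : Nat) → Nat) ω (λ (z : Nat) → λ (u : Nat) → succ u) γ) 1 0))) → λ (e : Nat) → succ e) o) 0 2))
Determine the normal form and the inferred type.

resulting normal form:
  refl Nat 4
inferred type:
  Eq Nat 4 4
observation: the term reaches its normal form after 16 normal-order steps.


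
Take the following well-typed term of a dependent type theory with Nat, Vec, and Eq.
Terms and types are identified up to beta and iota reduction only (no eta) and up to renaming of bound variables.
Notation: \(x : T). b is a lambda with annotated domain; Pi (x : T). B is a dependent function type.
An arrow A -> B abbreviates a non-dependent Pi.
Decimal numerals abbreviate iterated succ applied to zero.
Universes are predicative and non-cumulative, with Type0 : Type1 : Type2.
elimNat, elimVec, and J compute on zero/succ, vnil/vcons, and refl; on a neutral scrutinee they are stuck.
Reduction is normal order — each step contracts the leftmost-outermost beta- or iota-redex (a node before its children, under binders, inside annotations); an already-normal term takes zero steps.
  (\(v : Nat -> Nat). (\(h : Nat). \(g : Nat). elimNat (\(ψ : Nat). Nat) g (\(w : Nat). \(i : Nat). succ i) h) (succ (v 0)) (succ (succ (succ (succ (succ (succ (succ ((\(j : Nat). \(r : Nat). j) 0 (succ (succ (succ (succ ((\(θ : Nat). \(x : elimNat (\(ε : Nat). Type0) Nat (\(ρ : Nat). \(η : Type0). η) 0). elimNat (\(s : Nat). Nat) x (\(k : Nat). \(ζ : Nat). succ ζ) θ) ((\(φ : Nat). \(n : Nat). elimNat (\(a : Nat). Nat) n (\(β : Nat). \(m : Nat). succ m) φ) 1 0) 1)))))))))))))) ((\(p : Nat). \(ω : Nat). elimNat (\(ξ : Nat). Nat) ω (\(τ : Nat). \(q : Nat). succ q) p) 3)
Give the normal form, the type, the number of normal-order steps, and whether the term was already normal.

resulting normal form:
  11
type:
  Nat
steps to reach normal form (normal order): 30
already normal: no
first redex: a beta-redex


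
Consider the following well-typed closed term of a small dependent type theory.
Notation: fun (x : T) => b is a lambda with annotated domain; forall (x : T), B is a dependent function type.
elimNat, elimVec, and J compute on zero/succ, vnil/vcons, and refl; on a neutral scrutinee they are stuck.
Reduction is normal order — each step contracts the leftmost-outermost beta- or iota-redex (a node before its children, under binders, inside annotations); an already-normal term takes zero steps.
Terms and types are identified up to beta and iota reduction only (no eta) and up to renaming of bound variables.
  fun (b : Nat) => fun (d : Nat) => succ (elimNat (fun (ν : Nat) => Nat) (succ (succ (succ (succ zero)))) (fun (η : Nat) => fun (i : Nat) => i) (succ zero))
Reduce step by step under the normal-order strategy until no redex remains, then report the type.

reduction (normal order):
  fun (b : Nat) => fun (d : Nat) => succ (elimNat (fun (ν : Nat) => Nat) (succ (succ (succ (succ zero)))) (fun (η : Nat) => fun (i : Nat) => i) (succ zero))
  ~> fun (b : Nat) => fun (d : Nat) => succ ((fun (ν : Nat) => fun (η : Nat) => η) zero (elimNat (fun (i : Nat) => Nat) (succ (succ (succ (succ zero)))) (fun (n : Nat) => fun (ζ : Nat) => ζ) zero))
  ~> fun (b : Nat) => fun (d : Nat) => succ ((fun (ν : Nat) => ν) (elimNat (fun (η : Nat) => Nat) (succ (succ (succ (succ zero)))) (fun (i : Nat) => fun (n : Nat) => n) zero))
  ~> fun (b : Nat) => fun (d : Nat) => succ (elimNat (fun (ν : Nat) => Nat) (succ (succ (succ (succ zero)))) (fun (η : Nat) => fun (i : Nat) => i) zero)
  ~> fun (b : Nat) => fun (d : Nat) => succ (succ (succ (succ (succ zero))))
type:
  forall (b : Nat), forall (d : Nat), Nat


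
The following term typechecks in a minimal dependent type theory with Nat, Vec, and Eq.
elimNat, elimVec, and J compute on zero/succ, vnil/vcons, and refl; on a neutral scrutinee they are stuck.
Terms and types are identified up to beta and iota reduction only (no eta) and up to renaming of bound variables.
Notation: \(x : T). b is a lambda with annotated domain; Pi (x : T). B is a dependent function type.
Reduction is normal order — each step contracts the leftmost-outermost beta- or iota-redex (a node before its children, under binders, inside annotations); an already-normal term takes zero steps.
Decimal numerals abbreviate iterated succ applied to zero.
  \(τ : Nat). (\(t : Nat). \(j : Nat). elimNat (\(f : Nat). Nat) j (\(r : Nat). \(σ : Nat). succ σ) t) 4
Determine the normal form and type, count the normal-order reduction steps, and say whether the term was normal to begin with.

normal form:
  \(τ : Nat). \(t : Nat). succ (succ (succ (succ t)))
the term's type:
  Pi (τ : Nat). Pi (t : Nat). Nat
reduction steps (normal order): 14
already normal: no
first contracted redex: a beta-redex


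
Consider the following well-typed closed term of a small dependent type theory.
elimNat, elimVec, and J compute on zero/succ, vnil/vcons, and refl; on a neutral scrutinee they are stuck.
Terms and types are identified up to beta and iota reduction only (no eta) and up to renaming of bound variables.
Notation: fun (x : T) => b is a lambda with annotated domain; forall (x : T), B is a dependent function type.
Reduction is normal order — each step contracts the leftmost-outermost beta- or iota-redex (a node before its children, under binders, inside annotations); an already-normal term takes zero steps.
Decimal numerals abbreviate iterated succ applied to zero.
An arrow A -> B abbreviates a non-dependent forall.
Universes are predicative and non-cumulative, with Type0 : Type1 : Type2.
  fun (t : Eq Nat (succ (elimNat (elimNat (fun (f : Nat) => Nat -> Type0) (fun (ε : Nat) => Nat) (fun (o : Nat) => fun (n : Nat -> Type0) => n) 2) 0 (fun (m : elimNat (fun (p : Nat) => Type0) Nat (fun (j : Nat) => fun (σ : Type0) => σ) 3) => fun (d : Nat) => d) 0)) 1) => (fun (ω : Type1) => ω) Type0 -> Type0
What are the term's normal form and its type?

normal form:
  fun (t : Eq Nat 1 1) => Type0 -> Type0
inferred type:
  Eq Nat 1 1 -> Type1


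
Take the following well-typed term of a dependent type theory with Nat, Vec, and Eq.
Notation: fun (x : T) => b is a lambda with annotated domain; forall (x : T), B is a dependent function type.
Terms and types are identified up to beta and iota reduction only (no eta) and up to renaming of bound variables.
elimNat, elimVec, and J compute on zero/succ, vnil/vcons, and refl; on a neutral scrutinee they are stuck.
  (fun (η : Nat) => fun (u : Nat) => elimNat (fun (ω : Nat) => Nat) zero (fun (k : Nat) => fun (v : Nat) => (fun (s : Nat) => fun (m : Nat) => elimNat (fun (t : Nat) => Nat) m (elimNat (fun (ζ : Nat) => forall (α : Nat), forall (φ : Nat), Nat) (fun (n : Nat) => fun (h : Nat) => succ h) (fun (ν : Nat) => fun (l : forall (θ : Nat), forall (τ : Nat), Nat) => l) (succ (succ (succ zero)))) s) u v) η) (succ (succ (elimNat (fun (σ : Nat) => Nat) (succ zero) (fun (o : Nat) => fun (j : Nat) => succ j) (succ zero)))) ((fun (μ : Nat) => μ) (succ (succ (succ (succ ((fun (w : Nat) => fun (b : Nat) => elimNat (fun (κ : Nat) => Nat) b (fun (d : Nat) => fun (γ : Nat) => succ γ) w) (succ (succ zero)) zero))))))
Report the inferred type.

the term's type:
  Nat


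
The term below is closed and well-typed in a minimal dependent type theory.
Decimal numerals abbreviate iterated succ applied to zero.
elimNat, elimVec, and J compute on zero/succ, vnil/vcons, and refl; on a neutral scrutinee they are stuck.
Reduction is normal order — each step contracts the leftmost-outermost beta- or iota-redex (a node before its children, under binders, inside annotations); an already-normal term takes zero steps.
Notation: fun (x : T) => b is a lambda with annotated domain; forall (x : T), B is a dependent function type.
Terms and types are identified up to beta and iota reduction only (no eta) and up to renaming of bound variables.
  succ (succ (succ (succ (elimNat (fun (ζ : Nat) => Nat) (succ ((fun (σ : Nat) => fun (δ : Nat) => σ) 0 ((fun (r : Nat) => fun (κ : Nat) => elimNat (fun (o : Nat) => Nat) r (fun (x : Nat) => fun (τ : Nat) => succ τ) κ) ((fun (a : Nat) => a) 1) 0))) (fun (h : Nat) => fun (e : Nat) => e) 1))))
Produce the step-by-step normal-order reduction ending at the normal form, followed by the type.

normal-order reduction sequence:
  succ (succ (succ (succ (elimNat (fun (ζ : Nat) => Nat) (succ ((fun (σ : Nat) => fun (δ : Nat) => σ) 0 ((fun (r : Nat) => fun (κ : Nat) => elimNat (fun (o : Nat) => Nat) r (fun (x : Nat) => fun (τ : Nat) => succ τ) κ) ((fun (a : Nat) => a) 1) 0))) (fun (h : Nat) => fun (e : Nat) => e) 1))))
  ~> succ (succ (succ (succ ((fun (ζ : Nat) => fun (σ : Nat) => σ) 0 (elimNat (fun (δ : Nat) => Nat) (succ ((fun (r : Nat) => fun (κ : Nat) => r) 0 ((fun (o : Nat) => fun (x : Nat) => elimNat (fun (τ : Nat) => Nat) o (fun (a : Nat) => fun (h : Nat) => succ h) x) ((fun (e : Nat) => e) 1) 0))) (fun (c : Nat) => fun (γ : Nat) => γ) 0)))))
  ~> succ (succ (succ (succ ((fun (ζ : Nat) => ζ) (elimNat (fun (σ : Nat) => Nat) (succ ((fun (δ : Nat) => fun (r : Nat) => δ) 0 ((fun (κ : Nat) => fun (o : Nat) => elimNat (fun (x : Nat) => Nat) κ (fun (τ : Nat) => fun (a : Nat) => succ a) o) ((fun (h : Nat) => h) 1) 0))) (fun (e : Nat) => fun (c : Nat) => c) 0)))))
  ~> succ (succ (succ (succ (elimNat (fun (ζ : Nat) => Nat) (succ ((fun (σ : Nat) => fun (δ : Nat) => σ) 0 ((fun (r : Nat) => fun (κ : Nat) => elimNat (fun (o : Nat) => Nat) r (fun (x : Nat) => fun (τ : Nat) => succ τ) κ) ((fun (a : Nat) => a) 1) 0))) (fun (h : Nat) => fun (e : Nat) => e) 0))))
  ~> succ (succ (succ (succ (succ ((fun (ζ : Nat) => fun (σ : Nat) => ζ) 0 ((fun (δ : Nat) => fun (r : Nat) => elimNat (fun (κ : Nat) => Nat) δ (fun (o : Nat) => fun (x : Nat) => succ x) r) ((fun (τ : Nat) => τ) 1) 0))))))
  ~> succ (succ (succ (succ (succ ((fun (ζ : Nat) => 0) ((fun (σ : Nat) => fun (δ : Nat) => elimNat (fun (r : Nat) => Nat) σ (fun (κ : Nat) => fun (o : Nat) => succ o) δ) ((fun (x : Nat) => x) 1) 0))))))
  ~> 5
the term's type:
  Nat


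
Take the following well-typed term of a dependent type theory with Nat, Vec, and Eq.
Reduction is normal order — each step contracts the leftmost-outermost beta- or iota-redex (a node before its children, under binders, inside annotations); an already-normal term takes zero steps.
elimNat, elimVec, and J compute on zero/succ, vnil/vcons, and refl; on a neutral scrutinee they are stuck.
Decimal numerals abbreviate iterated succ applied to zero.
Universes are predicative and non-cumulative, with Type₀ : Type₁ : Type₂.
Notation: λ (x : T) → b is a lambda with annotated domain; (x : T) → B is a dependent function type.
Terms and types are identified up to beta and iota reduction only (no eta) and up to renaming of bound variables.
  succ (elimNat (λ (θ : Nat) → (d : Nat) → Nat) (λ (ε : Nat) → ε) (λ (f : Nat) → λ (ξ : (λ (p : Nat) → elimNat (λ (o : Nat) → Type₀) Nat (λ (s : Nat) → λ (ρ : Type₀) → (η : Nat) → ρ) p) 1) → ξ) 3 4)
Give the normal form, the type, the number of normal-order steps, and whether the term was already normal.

resulting normal form:
  5
the term's type:
  Nat
reduction steps (normal order): 11
started in normal form: no
first contracted redex: an elimNat iota-redex


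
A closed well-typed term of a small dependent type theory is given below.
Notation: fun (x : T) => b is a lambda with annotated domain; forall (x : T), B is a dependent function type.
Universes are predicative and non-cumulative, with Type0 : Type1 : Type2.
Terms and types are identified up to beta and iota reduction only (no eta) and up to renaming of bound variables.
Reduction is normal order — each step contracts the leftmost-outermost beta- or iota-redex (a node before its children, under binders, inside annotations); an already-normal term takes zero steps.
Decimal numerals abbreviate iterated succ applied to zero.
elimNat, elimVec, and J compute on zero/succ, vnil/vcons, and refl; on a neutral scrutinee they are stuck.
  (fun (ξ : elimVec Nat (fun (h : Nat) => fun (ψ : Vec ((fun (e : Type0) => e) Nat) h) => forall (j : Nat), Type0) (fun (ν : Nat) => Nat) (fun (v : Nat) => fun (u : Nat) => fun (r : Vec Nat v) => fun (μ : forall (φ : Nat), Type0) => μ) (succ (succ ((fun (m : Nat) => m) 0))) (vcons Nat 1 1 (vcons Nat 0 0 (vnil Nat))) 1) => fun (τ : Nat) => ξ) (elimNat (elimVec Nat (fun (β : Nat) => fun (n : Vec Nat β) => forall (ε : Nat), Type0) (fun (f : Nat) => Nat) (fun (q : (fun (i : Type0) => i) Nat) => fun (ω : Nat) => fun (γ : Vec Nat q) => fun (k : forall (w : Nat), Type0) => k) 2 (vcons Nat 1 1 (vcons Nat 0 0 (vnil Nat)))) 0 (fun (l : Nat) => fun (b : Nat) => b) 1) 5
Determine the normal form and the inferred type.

reduced normal form:
  0
inferred type:
  Nat
observation: contracting a beta-redex first, the term normalizes in 6 steps.


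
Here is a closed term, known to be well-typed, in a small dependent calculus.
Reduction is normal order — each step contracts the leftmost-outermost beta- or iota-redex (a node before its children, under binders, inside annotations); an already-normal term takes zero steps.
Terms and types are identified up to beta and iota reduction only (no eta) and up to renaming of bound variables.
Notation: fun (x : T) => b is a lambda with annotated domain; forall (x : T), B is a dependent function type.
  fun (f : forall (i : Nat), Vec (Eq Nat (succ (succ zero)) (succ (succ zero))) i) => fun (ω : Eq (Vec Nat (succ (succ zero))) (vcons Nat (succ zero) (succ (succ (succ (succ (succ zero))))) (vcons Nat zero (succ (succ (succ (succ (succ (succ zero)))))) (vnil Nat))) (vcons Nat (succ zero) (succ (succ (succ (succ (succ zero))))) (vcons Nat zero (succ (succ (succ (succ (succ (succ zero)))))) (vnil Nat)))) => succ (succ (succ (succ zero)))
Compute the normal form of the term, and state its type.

reduced normal form:
  fun (f : forall (i : Nat), Vec (Eq Nat (succ (succ zero)) (succ (succ zero))) i) => fun (ω : Eq (Vec Nat (succ (succ zero))) (vcons Nat (succ zero) (succ (succ (succ (succ (succ zero))))) (vcons Nat zero (succ (succ (succ (succ (succ (succ zero)))))) (vnil Nat))) (vcons Nat (succ zero) (succ (succ (succ (succ (succ zero))))) (vcons Nat zero (succ (succ (succ (succ (succ (succ zero)))))) (vnil Nat)))) => succ (succ (succ (succ zero)))
inferred type:
  forall (f : forall (i : Nat), Vec (Eq Nat (succ (succ zero)) (succ (succ zero))) i), forall (ω : Eq (Vec Nat (succ (succ zero))) (vcons Nat (succ zero) (succ (succ (succ (succ (succ zero))))) (vcons Nat zero (succ (succ (succ (succ (succ (succ zero)))))) (vnil Nat))) (vcons Nat (succ zero) (succ (succ (succ (succ (succ zero))))) (vcons Nat zero (succ (succ (succ (succ (succ (succ zero)))))) (vnil Nat)))), Nat


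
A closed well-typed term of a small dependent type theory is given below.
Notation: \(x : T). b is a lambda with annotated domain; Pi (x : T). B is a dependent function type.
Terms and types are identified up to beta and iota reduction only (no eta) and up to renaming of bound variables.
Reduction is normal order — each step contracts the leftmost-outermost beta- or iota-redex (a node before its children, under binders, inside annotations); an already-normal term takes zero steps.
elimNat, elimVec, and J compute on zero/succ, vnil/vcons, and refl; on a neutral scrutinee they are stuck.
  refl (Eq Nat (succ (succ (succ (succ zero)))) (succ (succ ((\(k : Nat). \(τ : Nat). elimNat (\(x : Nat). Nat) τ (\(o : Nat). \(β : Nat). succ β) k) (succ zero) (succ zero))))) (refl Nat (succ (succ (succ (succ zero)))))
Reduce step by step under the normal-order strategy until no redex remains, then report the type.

normal-order reduction sequence:
  refl (Eq Nat (succ (succ (succ (succ zero)))) (succ (succ ((\(k : Nat). \(τ : Nat). elimNat (\(x : Nat). Nat) τ (\(o : Nat). \(β : Nat). succ β) k) (succ zero) (succ zero))))) (refl Nat (succ (succ (succ (succ zero)))))
  ~> refl (Eq Nat (succ (succ (succ (succ zero)))) (succ (succ ((\(k : Nat). elimNat (\(τ : Nat). Nat) k (\(x : Nat). \(o : Nat). succ o) (succ zero)) (succ zero))))) (refl Nat (succ (succ (succ (succ zero)))))
  ~> refl (Eq Nat (succ (succ (succ (succ zero)))) (succ (succ (elimNat (\(k : Nat). Nat) (succ zero) (\(τ : Nat). \(x : Nat). succ x) (succ zero))))) (refl Nat (succ (succ (succ (succ zero)))))
  ~> refl (Eq Nat (succ (succ (succ (succ zero)))) (succ (succ ((\(k : Nat). \(τ : Nat). succ τ) zero (elimNat (\(x : Nat). Nat) (succ zero) (\(o : Nat). \(β : Nat). succ β) zero))))) (refl Nat (succ (succ (succ (succ zero)))))
  ~> refl (Eq Nat (succ (succ (succ (succ zero)))) (succ (succ ((\(k : Nat). succ k) (elimNat (\(τ : Nat). Nat) (succ zero) (\(x : Nat). \(o : Nat). succ o) zero))))) (refl Nat (succ (succ (succ (succ zero)))))
  ~> refl (Eq Nat (succ (succ (succ (succ zero)))) (succ (succ (succ (elimNat (\(k : Nat). Nat) (succ zero) (\(τ : Nat). \(x : Nat). succ x) zero))))) (refl Nat (succ (succ (succ (succ zero)))))
  ~> refl (Eq Nat (succ (succ (succ (succ zero)))) (succ (succ (succ (succ zero))))) (refl Nat (succ (succ (succ (succ zero)))))
type:
  Eq (Eq Nat (succ (succ (succ (succ zero)))) (succ (succ (succ (succ zero))))) (refl Nat (succ (succ (succ (succ zero))))) (refl Nat (succ (succ (succ (succ zero)))))


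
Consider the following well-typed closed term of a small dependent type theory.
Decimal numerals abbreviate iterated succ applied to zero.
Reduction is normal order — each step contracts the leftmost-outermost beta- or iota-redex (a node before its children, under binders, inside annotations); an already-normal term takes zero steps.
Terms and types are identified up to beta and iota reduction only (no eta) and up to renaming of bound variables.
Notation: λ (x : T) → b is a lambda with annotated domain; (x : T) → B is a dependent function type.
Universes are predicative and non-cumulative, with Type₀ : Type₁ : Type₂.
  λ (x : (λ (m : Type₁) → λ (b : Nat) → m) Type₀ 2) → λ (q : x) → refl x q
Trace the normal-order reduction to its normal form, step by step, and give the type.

normal-order reduction:
  λ (x : (λ (m : Type₁) → λ (b : Nat) → m) Type₀ 2) → λ (q : x) → refl x q
  ~> λ (x : (λ (m : Nat) → Type₀) 2) → λ (b : x) → refl x b
  ~> λ (x : Type₀) → λ (m : x) → refl x m
inferred type:
  (x : Type₀) → (m : x) → Eq x m m


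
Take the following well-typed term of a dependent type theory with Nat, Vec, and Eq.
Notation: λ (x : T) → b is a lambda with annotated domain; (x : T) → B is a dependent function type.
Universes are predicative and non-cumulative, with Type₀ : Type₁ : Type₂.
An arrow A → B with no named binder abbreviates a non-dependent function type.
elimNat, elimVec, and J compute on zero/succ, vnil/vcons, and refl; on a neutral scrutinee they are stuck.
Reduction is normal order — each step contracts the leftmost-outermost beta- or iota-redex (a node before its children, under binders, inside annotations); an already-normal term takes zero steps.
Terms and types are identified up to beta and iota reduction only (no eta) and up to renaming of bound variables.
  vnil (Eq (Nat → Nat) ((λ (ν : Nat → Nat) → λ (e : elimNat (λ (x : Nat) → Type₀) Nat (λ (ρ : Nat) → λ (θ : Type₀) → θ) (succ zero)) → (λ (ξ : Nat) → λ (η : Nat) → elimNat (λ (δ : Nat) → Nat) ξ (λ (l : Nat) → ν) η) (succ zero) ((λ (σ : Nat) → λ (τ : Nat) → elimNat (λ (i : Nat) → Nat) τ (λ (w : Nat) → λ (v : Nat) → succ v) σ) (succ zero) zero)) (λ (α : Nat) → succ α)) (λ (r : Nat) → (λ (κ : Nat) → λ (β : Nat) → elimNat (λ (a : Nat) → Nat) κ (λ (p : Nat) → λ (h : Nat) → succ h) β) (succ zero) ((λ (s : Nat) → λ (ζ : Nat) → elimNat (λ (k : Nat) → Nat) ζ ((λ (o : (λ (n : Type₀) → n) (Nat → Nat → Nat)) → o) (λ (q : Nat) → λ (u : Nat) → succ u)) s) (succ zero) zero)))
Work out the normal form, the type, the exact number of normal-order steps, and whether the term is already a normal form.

resulting normal form:
  vnil (Eq (Nat → Nat) (λ (ν : Nat) → succ (succ zero)) (λ (e : Nat) → succ (succ zero)))
inferred type:
  Vec (Eq (Nat → Nat) (λ (ν : Nat) → succ (succ zero)) (λ (e : Nat) → succ (succ zero))) zero
normal-order step count: 30
term was already normal: no
first contracted redex: a beta-redex


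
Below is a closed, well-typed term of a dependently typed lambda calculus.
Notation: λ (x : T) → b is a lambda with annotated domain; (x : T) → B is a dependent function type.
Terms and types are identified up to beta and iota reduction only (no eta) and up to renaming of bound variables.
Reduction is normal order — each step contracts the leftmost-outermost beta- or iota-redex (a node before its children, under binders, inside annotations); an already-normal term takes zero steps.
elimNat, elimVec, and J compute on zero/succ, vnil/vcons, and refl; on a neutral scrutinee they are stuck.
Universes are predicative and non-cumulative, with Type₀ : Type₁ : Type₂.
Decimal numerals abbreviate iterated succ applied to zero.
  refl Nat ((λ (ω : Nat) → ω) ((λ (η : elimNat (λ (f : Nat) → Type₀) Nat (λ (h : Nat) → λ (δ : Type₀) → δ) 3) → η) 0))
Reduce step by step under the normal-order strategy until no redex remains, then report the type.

normal-order reduction sequence:
  refl Nat ((λ (ω : Nat) → ω) ((λ (η : elimNat (λ (f : Nat) → Type₀) Nat (λ (h : Nat) → λ (δ : Type₀) → δ) 3) → η) 0))
  ~> refl Nat ((λ (ω : elimNat (λ (η : Nat) → Type₀) Nat (λ (f : Nat) → λ (h : Type₀) → h) 3) → ω) 0)
  ~> refl Nat 0
the term's type:
  Eq Nat 0 0


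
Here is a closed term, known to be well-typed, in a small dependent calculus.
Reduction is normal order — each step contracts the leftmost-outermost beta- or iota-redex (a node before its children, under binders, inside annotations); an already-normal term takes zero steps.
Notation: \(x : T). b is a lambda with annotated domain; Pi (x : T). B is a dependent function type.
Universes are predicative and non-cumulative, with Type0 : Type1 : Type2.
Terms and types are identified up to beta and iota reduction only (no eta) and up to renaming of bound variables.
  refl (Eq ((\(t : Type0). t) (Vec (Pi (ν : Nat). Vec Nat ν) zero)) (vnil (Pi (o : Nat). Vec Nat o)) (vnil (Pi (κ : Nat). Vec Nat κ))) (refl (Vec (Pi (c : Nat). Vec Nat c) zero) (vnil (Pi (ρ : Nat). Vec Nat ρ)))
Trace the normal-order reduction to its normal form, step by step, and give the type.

normal-order reduction sequence:
  refl (Eq ((\(t : Type0). t) (Vec (Pi (ν : Nat). Vec Nat ν) zero)) (vnil (Pi (o : Nat). Vec Nat o)) (vnil (Pi (κ : Nat). Vec Nat κ))) (refl (Vec (Pi (c : Nat). Vec Nat c) zero) (vnil (Pi (ρ : Nat). Vec Nat ρ)))
  ~> refl (Eq (Vec (Pi (t : Nat). Vec Nat t) zero) (vnil (Pi (ν : Nat). Vec Nat ν)) (vnil (Pi (o : Nat). Vec Nat o))) (refl (Vec (Pi (κ : Nat). Vec Nat κ) zero) (vnil (Pi (c : Nat). Vec Nat c)))
inferred type:
  Eq (Eq (Vec (Pi (t : Nat). Vec Nat t) zero) (vnil (Pi (ν : Nat). Vec Nat ν)) (vnil (Pi (o : Nat). Vec Nat o))) (refl (Vec (Pi (κ : Nat). Vec Nat κ) zero) (vnil (Pi (c : Nat). Vec Nat c))) (refl (Vec (Pi (ρ : Nat). Vec Nat ρ) zero) (vnil (Pi (j : Nat). Vec Nat j)))


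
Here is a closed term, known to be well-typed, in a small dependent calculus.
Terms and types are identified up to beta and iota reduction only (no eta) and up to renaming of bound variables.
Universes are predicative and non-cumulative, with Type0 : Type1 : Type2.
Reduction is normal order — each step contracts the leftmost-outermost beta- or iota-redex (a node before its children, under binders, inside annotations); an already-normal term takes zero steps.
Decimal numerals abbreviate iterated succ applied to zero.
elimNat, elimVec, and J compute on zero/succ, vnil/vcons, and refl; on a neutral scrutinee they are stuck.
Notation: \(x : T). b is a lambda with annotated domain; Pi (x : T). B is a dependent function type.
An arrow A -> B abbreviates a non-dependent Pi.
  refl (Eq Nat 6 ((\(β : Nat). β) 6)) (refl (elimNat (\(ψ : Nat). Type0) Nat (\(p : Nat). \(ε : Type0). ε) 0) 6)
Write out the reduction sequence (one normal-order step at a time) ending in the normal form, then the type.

normal-order reduction sequence:
  refl (Eq Nat 6 ((\(β : Nat). β) 6)) (refl (elimNat (\(ψ : Nat). Type0) Nat (\(p : Nat). \(ε : Type0). ε) 0) 6)
  ~> refl (Eq Nat 6 6) (refl (elimNat (\(β : Nat). Type0) Nat (\(ψ : Nat). \(p : Type0). p) 0) 6)
  ~> refl (Eq Nat 6 6) (refl Nat 6)
inferred type:
  Eq (Eq Nat 6 6) (refl Nat 6) (refl Nat 6)


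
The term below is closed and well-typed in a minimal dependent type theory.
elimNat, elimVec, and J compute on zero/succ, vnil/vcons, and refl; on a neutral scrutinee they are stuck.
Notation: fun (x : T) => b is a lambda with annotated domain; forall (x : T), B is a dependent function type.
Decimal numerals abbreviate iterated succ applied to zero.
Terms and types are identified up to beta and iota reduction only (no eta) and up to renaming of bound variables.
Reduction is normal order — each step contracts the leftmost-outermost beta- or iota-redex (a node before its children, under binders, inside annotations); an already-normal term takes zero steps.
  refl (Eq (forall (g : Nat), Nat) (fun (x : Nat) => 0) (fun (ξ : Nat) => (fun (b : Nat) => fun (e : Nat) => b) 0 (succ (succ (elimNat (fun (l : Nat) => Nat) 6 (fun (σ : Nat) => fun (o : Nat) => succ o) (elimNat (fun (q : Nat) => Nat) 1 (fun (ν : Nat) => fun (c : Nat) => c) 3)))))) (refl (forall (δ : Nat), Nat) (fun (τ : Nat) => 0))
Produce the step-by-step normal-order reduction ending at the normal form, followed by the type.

normal-order reduction sequence:
  refl (Eq (forall (g : Nat), Nat) (fun (x : Nat) => 0) (fun (ξ : Nat) => (fun (b : Nat) => fun (e : Nat) => b) 0 (succ (succ (elimNat (fun (l : Nat) => Nat) 6 (fun (σ : Nat) => fun (o : Nat) => succ o) (elimNat (fun (q : Nat) => Nat) 1 (fun (ν : Nat) => fun (c : Nat) => c) 3)))))) (refl (forall (δ : Nat), Nat) (fun (τ : Nat) => 0))
  ~> refl (Eq (forall (g : Nat), Nat) (fun (x : Nat) => 0) (fun (ξ : Nat) => (fun (b : Nat) => 0) (succ (succ (elimNat (fun (e : Nat) => Nat) 6 (fun (l : Nat) => fun (σ : Nat) => succ σ) (elimNat (fun (o : Nat) => Nat) 1 (fun (q : Nat) => fun (ν : Nat) => ν) 3)))))) (refl (forall (c : Nat), Nat) (fun (δ : Nat) => 0))
  ~> refl (Eq (forall (g : Nat), Nat) (fun (x : Nat) => 0) (fun (ξ : Nat) => 0)) (refl (forall (b : Nat), Nat) (fun (e : Nat) => 0))
type:
  Eq (Eq (forall (g : Nat), Nat) (fun (x : Nat) => 0) (fun (ξ : Nat) => 0)) (refl (forall (b : Nat), Nat) (fun (e : Nat) => 0)) (refl (forall (l : Nat), Nat) (fun (σ : Nat) => 0))


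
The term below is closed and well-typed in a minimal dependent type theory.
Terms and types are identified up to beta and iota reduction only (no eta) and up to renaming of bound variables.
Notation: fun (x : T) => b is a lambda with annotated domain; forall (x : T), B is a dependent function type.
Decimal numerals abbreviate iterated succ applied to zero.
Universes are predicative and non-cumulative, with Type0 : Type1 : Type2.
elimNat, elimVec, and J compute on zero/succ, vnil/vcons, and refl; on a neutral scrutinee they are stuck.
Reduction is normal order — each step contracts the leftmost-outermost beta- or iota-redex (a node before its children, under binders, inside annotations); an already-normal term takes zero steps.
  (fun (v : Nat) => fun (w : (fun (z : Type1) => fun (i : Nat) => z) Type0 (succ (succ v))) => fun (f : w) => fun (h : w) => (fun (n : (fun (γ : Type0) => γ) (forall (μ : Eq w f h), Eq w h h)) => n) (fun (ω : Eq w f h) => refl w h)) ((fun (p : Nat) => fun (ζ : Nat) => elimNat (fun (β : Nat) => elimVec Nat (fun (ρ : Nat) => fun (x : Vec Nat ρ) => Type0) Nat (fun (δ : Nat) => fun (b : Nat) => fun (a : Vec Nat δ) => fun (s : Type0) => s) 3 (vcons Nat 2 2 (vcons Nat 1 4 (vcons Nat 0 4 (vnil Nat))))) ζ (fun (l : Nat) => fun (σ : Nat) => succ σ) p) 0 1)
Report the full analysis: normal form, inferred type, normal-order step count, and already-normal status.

normal form:
  fun (v : Type0) => fun (w : v) => fun (z : v) => fun (i : Eq v w z) => refl v z
inferred type:
  forall (v : Type0), forall (w : v), forall (z : v), forall (i : Eq v w z), Eq v z z
normal-order step count: 4
term was already normal: no
first redex: a beta-redex


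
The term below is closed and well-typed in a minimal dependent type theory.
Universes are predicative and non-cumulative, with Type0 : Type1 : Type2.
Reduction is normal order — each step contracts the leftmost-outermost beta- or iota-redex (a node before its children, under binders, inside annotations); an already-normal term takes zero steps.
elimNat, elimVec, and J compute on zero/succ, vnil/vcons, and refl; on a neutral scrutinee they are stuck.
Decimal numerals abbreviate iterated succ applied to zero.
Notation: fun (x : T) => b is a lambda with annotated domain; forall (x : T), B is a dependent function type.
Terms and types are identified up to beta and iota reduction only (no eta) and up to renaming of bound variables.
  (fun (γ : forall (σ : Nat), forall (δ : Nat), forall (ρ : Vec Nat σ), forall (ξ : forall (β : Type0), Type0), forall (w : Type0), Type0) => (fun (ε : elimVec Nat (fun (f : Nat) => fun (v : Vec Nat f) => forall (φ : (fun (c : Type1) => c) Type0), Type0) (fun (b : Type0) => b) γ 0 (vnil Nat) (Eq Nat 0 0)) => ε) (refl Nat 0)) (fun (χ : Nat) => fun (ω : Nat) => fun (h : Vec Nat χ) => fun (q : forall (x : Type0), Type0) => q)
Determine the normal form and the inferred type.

normal form:
  refl Nat 0
type:
  Eq Nat 0 0


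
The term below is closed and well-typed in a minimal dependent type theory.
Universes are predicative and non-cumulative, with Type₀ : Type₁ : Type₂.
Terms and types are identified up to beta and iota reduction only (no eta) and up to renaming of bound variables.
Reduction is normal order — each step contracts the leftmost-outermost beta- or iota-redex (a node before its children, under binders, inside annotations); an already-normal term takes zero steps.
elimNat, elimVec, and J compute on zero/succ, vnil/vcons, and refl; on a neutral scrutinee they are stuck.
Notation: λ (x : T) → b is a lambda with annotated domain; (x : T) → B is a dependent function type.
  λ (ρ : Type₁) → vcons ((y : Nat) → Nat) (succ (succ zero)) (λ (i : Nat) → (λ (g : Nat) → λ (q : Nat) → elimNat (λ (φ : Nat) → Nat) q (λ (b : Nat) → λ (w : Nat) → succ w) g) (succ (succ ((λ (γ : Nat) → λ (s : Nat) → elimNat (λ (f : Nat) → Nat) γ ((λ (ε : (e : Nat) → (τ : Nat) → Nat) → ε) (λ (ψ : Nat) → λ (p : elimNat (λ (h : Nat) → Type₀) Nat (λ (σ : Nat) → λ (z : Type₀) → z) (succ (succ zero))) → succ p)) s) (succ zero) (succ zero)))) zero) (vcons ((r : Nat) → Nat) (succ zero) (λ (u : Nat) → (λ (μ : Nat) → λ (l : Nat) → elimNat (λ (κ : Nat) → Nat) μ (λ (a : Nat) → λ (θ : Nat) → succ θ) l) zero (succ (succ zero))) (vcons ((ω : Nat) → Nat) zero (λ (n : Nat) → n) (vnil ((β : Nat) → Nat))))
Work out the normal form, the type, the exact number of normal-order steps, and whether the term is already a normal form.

resulting normal form:
  λ (ρ : Type₁) → vcons ((y : Nat) → Nat) (succ (succ zero)) (λ (i : Nat) → succ (succ (succ (succ zero)))) (vcons ((g : Nat) → Nat) (succ zero) (λ (q : Nat) → succ (succ zero)) (vcons ((φ : Nat) → Nat) zero (λ (b : Nat) → b) (vnil ((w : Nat) → Nat))))
the term's type:
  (ρ : Type₁) → Vec ((y : Nat) → Nat) (succ (succ (succ zero)))
normal-order step count: 31
started in normal form: no
first redex: a beta-redex


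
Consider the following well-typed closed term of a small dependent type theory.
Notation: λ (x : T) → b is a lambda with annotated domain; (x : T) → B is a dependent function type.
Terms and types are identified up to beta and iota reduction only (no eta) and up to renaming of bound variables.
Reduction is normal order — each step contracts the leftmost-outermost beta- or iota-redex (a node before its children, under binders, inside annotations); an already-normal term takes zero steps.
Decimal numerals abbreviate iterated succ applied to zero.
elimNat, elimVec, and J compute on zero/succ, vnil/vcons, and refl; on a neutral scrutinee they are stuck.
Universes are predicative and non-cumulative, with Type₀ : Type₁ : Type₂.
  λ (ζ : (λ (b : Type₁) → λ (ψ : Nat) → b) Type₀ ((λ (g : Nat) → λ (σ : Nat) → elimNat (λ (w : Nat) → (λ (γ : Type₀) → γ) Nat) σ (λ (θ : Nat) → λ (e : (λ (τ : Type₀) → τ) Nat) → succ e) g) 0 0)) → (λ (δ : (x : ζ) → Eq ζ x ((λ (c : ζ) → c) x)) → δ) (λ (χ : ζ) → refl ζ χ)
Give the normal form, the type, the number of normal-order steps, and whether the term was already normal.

reduced normal form:
  λ (ζ : Type₀) → λ (b : ζ) → refl ζ b
the term's type:
  (ζ : Type₀) → (b : ζ) → Eq ζ b b
reduction steps (normal order): 3
already normal: no
first redex: a beta-redex
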